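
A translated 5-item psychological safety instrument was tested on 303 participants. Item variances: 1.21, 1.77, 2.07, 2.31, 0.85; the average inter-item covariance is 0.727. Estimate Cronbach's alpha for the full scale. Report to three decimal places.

sum of item variances = 1.21 + 1.77 + 2.07 + 2.31 + 0.85 = 8.21
Sum of the 10 distinct covariances = 10 × 0.727 = 7.270
σ²_total = sum of item variances + 2·Σcov = 8.21 + 2 × 7.270 = 22.750
α = (5/4)·(1 − 8.21/22.750) = 0.799

α = 0.799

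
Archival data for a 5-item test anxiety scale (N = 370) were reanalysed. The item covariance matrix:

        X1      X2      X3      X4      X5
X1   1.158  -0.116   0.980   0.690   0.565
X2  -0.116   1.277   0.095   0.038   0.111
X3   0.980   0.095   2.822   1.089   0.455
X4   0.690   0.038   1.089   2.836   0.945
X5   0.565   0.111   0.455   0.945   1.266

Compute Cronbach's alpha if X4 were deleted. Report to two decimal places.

Remaining items: X1, X2, X3, X5 (k = 4).
sum of item variances = 1.158 + 1.277 + 2.822 + 1.266 = 6.523
total variance = 6.523 + 2 × 2.090 = 10.703
α (item deleted) = (4/3)·(1 − 6.523/10.703) = 0.52

Cronbach's alpha = 0.52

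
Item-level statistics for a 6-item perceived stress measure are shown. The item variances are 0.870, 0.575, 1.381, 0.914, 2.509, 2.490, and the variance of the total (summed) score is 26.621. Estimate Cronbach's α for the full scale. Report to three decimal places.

sum of item variances = 0.870 + 0.575 + 1.381 + 0.914 + 2.509 + 2.490 = 8.739
α = (k/(k−1))·(1 − sum of item variances/Var(T)) = (6/5)·(1 − 8.739/26.621) = 0.806

Cronbach's α = 0.806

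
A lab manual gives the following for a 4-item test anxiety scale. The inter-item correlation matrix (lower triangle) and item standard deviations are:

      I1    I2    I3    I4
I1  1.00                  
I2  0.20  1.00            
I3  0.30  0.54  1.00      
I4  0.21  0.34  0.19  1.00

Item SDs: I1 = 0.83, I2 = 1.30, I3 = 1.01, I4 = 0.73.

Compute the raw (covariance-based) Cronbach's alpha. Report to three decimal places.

Σσ²ᵢ = 0.83² + 1.30² + 1.01² + 0.73² = 3.9319
Covariances σ_ij = r_ij · s_i · s_j:
  σ(I1,I2) = 0.20 × 0.83 × 1.30 = 0.2158
  σ(I1,I3) = 0.30 × 0.83 × 1.01 = 0.2515
  σ(I1,I4) = 0.21 × 0.83 × 0.73 = 0.1272
  σ(I2,I3) = 0.54 × 1.30 × 1.01 = 0.7090
  σ(I2,I4) = 0.34 × 1.30 × 0.73 = 0.3227
  σ(I3,I4) = 0.19 × 1.01 × 0.73 = 0.1401
σ²_T = Σσ²ᵢ + 2·Σσ_ij = 3.9319 + 2 × 1.7663 = 7.4645
α = (4/3)·(1 − 3.9319/7.4645) = 0.631

Cronbach's alpha = 0.631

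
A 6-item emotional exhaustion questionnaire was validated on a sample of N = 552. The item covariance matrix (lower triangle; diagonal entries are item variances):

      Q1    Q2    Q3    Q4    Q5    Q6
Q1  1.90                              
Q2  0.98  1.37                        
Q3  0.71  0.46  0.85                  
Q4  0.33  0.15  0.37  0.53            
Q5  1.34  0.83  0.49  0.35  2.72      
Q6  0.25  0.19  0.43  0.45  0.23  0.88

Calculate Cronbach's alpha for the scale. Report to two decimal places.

Cronbach's alpha = 0.78

sum of item variances = 1.90 + 1.37 + 0.85 + 0.53 + 2.72 + 0.88 = 8.25
Σ_{i<j} σ_ij = 7.56
σ²_total = 8.25 + 2 × 7.56 = 23.37
α = (k/(k−1))·(1 − sum of item variances/σ²_total) = (6/5)·(1 − 8.25/23.37) = 0.78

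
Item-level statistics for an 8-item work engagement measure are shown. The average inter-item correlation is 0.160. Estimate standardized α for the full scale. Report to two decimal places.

standardized α = 0.60

Standardized α = k·r̄ / (1 + (k−1)·r̄) = 8 × 0.160 / (1 + 7 × 0.160)
  = 1.2800 / 2.1200 = 0.60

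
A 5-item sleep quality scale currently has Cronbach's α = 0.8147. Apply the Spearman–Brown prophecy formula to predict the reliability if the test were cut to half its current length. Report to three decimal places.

predicted reliability = 0.687

Length factor m = 1/2
α' = m·α / (1 − (1−m)·α)
   = 1/2 × 0.8147 / (1 − (1 − 1/2) × 0.8147)
   = 0.4073 / 0.5927 = 0.687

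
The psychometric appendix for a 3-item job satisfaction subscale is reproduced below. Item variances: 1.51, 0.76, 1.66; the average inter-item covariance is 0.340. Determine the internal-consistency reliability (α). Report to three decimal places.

Σσ²ᵢ = 1.51 + 0.76 + 1.66 = 3.93
Sum of the 3 distinct covariances = 3 × 0.340 = 1.020
σ²_total = Σσ²ᵢ + 2·Σcov = 3.93 + 2 × 1.020 = 5.970
α = (3/2)·(1 − 3.93/5.970) = 0.513

α = 0.513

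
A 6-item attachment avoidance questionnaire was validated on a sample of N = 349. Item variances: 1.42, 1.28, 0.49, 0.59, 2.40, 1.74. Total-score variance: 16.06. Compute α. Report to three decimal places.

α = 0.608

sum of item variances = 1.42 + 1.28 + 0.49 + 0.59 + 2.40 + 1.74 = 7.92
α = (k/(k−1))·(1 − sum of item variances/σ²_total) = (6/5)·(1 − 7.92/16.06) = 0.608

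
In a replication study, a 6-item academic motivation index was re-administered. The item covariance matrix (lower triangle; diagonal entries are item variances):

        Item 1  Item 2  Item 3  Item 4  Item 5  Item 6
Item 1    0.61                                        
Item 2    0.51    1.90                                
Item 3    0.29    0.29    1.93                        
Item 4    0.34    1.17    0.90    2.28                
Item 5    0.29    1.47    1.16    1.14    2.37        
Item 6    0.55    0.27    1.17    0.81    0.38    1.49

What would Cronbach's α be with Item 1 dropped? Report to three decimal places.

Remaining items: Item 2, Item 3, Item 4, Item 5, Item 6 (k = 5).
ΣVar(i) = 1.90 + 1.93 + 2.28 + 2.37 + 1.49 = 9.97
σ²_total = 9.97 + 2 × 8.76 = 27.49
α (item deleted) = (5/4)·(1 − 9.97/27.49) = 0.797

Cronbach's α = 0.797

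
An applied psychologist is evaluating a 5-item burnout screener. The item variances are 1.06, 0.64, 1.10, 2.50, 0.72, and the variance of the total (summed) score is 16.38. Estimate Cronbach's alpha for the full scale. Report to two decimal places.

ΣVar(i) = 1.06 + 0.64 + 1.10 + 2.50 + 0.72 = 6.02
α = (k/(k−1))·(1 − ΣVar(i)/Var(T)) = (5/4)·(1 − 6.02/16.38) = 0.79

α = 0.79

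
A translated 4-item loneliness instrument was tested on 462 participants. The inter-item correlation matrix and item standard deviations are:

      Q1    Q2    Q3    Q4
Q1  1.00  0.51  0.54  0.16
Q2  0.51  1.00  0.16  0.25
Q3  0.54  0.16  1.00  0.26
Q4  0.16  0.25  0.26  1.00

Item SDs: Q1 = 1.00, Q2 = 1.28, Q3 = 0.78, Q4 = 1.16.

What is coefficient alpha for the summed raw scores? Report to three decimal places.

Σσ²ᵢ = 1.00² + 1.28² + 0.78² + 1.16² = 4.5924
Covariances σ_ij = r_ij · s_i · s_j:
  σ(Q1,Q2) = 0.51 × 1.00 × 1.28 = 0.6528
  σ(Q1,Q3) = 0.54 × 1.00 × 0.78 = 0.4212
  σ(Q1,Q4) = 0.16 × 1.00 × 1.16 = 0.1856
  σ(Q2,Q3) = 0.16 × 1.28 × 0.78 = 0.1597
  σ(Q2,Q4) = 0.25 × 1.28 × 1.16 = 0.3712
  σ(Q3,Q4) = 0.26 × 0.78 × 1.16 = 0.2352
σ²_T = Σσ²ᵢ + 2·Σσ_ij = 4.5924 + 2 × 2.0257 = 8.6438
α = (4/3)·(1 − 4.5924/8.6438) = 0.625

α = 0.625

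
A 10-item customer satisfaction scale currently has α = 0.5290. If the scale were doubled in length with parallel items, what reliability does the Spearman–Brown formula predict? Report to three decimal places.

predicted reliability = 0.692

Length factor m = 2
α' = m·α / (1 + (m−1)·α)
   = 2 × 0.5290 / (1 + (2 − 1) × 0.5290)
   = 1.0580 / 1.5290 = 0.692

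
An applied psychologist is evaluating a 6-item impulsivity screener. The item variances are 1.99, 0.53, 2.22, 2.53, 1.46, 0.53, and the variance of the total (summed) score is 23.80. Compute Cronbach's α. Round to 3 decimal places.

Cronbach's α = 0.733

ΣVar(i) = 1.99 + 0.53 + 2.22 + 2.53 + 1.46 + 0.53 = 9.26
α = (k/(k−1))·(1 − ΣVar(i)/total variance) = (6/5)·(1 − 9.26/23.80) = 0.733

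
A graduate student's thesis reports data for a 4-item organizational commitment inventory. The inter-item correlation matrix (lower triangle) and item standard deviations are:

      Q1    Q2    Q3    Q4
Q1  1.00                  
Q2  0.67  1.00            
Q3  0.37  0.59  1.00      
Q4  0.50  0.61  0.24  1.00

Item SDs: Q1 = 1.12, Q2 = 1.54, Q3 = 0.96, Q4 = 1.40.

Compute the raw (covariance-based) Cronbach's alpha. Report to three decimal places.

Σσ²ᵢ = 1.12² + 1.54² + 0.96² + 1.40² = 6.5076
Covariances σ_ij = r_ij · s_i · s_j:
  σ(Q1,Q2) = 0.67 × 1.12 × 1.54 = 1.1556
  σ(Q1,Q3) = 0.37 × 1.12 × 0.96 = 0.3978
  σ(Q1,Q4) = 0.50 × 1.12 × 1.40 = 0.7840
  σ(Q2,Q3) = 0.59 × 1.54 × 0.96 = 0.8723
  σ(Q2,Q4) = 0.61 × 1.54 × 1.40 = 1.3152
  σ(Q3,Q4) = 0.24 × 0.96 × 1.40 = 0.3226
σ²_T = Σσ²ᵢ + 2·Σσ_ij = 6.5076 + 2 × 4.8475 = 16.2026
α = (4/3)·(1 − 6.5076/16.2026) = 0.798

α = 0.798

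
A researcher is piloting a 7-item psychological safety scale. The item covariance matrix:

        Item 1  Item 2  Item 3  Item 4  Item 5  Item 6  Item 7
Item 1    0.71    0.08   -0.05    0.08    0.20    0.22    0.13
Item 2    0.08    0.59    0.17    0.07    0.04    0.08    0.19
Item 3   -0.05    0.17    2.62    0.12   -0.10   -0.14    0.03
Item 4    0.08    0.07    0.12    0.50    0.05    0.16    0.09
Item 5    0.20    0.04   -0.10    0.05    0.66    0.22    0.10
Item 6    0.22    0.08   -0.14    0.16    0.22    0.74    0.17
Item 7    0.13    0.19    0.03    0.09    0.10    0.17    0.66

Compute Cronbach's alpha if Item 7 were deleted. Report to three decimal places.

Remaining items: Item 1, Item 2, Item 3, Item 4, Item 5, Item 6 (k = 6).
ΣVar(i) = 0.71 + 0.59 + 2.62 + 0.50 + 0.66 + 0.74 = 5.82
σ²_total = 5.82 + 2 × 1.20 = 8.22
α (item deleted) = (6/5)·(1 − 5.82/8.22) = 0.350

Cronbach's alpha = 0.350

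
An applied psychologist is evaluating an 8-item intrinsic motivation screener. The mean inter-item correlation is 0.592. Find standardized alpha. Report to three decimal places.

Standardized α = k·r̄ / (1 + (k−1)·r̄) = 8 × 0.592 / (1 + 7 × 0.592)
  = 4.7360 / 5.1440 = 0.921

standardized alpha = 0.921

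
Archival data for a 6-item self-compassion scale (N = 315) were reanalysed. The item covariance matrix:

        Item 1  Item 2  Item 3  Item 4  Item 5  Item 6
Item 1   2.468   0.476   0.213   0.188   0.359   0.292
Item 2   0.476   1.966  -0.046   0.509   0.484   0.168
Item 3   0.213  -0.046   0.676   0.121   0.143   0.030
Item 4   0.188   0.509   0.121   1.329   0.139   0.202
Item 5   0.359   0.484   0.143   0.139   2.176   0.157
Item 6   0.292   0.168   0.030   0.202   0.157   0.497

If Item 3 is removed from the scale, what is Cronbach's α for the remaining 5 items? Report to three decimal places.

Remaining items: Item 1, Item 2, Item 4, Item 5, Item 6 (k = 5).
Σσᵢ² = 2.468 + 1.966 + 1.329 + 2.176 + 0.497 = 8.436
σ²_total = 8.436 + 2 × 2.974 = 14.384
α (item deleted) = (5/4)·(1 − 8.436/14.384) = 0.517

α = 0.517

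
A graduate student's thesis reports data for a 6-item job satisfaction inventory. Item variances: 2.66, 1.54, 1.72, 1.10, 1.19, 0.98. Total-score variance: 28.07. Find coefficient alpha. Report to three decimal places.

ΣVar(i) = 2.66 + 1.54 + 1.72 + 1.10 + 1.19 + 0.98 = 9.19
α = (k/(k−1))·(1 − ΣVar(i)/σ²_total) = (6/5)·(1 − 9.19/28.07) = 0.807

coefficient alpha = 0.807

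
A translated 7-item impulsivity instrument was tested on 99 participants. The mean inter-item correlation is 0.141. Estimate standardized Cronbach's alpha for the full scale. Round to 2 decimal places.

standardized Cronbach's alpha = 0.53

Standardized α = k·r̄ / (1 + (k−1)·r̄) = 7 × 0.141 / (1 + 6 × 0.141)
  = 0.9870 / 1.8460 = 0.53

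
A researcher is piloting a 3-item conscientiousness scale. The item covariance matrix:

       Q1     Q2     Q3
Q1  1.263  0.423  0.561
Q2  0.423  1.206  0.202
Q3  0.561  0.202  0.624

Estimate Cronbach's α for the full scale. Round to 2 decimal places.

Cronbach's α = 0.65

Σσ²ᵢ = 1.263 + 1.206 + 0.624 = 3.093
Σ_{i<j} σ_ij = 1.186
total variance = 3.093 + 2 × 1.186 = 5.465
α = (k/(k−1))·(1 − Σσ²ᵢ/total variance) = (3/2)·(1 − 3.093/5.465) = 0.65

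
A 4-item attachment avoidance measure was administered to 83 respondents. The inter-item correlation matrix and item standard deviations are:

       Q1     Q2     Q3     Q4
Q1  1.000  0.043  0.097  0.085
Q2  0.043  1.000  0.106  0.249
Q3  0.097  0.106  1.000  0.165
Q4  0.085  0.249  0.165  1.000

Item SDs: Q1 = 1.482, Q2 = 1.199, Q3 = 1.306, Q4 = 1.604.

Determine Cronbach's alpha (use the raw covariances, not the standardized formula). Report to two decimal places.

Σσ²ᵢ = 1.482² + 1.199² + 1.306² + 1.604² = 7.9124
Covariances σ_ij = r_ij · s_i · s_j:
  σ(Q1,Q2) = 0.043 × 1.482 × 1.199 = 0.0764
  σ(Q1,Q3) = 0.097 × 1.482 × 1.306 = 0.1877
  σ(Q1,Q4) = 0.085 × 1.482 × 1.604 = 0.2021
  σ(Q2,Q3) = 0.106 × 1.199 × 1.306 = 0.1660
  σ(Q2,Q4) = 0.249 × 1.199 × 1.604 = 0.4789
  σ(Q3,Q4) = 0.165 × 1.306 × 1.604 = 0.3456
σ²_T = Σσ²ᵢ + 2·Σσ_ij = 7.9124 + 2 × 1.4567 = 10.8258
α = (4/3)·(1 − 7.9124/10.8258) = 0.36

Cronbach's alpha = 0.36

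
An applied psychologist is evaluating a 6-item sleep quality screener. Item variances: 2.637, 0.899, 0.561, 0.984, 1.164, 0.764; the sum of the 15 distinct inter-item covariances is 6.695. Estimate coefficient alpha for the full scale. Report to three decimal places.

sum of item variances = 2.637 + 0.899 + 0.561 + 0.984 + 1.164 + 0.764 = 7.009
Sum of distinct covariances = 6.695
Var(T) = sum of item variances + 2·Σcov = 7.009 + 2 × 6.695 = 20.399
α = (6/5)·(1 − 7.009/20.399) = 0.788

coefficient alpha = 0.788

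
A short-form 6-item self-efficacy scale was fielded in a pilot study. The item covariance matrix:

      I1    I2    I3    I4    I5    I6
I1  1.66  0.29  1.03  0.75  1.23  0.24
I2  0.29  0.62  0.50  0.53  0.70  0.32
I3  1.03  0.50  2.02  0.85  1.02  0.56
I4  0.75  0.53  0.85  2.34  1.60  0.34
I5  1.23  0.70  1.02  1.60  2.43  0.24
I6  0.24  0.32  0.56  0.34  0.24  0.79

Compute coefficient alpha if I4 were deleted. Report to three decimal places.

α = 0.775

Remaining items: I1, I2, I3, I5, I6 (k = 5).
Σσ²ᵢ = 1.66 + 0.62 + 2.02 + 2.43 + 0.79 = 7.52
σ²_total = 7.52 + 2 × 6.13 = 19.78
α (item deleted) = (5/4)·(1 − 7.52/19.78) = 0.775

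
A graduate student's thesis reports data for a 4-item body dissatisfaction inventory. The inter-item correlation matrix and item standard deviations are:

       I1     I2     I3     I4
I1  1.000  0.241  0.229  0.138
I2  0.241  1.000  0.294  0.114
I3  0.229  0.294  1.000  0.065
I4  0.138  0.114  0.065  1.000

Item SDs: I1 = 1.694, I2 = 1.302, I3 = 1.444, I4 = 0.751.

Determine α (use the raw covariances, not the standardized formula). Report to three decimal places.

α = 0.476

Σσ²ᵢ = 1.694² + 1.302² + 1.444² + 0.751² = 7.2140
Covariances σ_ij = r_ij · s_i · s_j:
  σ(I1,I2) = 0.241 × 1.694 × 1.302 = 0.5315
  σ(I1,I3) = 0.229 × 1.694 × 1.444 = 0.5602
  σ(I1,I4) = 0.138 × 1.694 × 0.751 = 0.1756
  σ(I2,I3) = 0.294 × 1.302 × 1.444 = 0.5527
  σ(I2,I4) = 0.114 × 1.302 × 0.751 = 0.1115
  σ(I3,I4) = 0.065 × 1.444 × 0.751 = 0.0705
σ²_T = Σσ²ᵢ + 2·Σσ_ij = 7.2140 + 2 × 2.0020 = 11.2180
α = (4/3)·(1 − 7.2140/11.2180) = 0.476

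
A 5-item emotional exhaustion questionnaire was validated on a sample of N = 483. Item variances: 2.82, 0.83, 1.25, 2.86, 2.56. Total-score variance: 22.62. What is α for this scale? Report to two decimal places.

Σσ²ᵢ = 2.82 + 0.83 + 1.25 + 2.86 + 2.56 = 10.32
α = (k/(k−1))·(1 − Σσ²ᵢ/σ²_total) = (5/4)·(1 − 10.32/22.62) = 0.68

α = 0.68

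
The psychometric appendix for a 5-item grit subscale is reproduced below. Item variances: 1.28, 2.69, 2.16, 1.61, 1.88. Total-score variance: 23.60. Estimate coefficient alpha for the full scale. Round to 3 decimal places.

coefficient alpha = 0.740

Σσᵢ² = 1.28 + 2.69 + 2.16 + 1.61 + 1.88 = 9.62
α = (k/(k−1))·(1 − Σσᵢ²/total variance) = (5/4)·(1 − 9.62/23.60) = 0.740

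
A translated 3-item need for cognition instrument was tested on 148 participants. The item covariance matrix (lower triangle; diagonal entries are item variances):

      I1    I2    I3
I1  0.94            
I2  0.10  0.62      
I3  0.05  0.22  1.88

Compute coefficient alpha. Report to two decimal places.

Σσᵢ² = 0.94 + 0.62 + 1.88 = 3.44
Sum of off-diagonal covariances = 0.37
σ²_total = 3.44 + 2 × 0.37 = 4.18
α = (k/(k−1))·(1 − Σσᵢ²/σ²_total) = (3/2)·(1 − 3.44/4.18) = 0.27

α = 0.27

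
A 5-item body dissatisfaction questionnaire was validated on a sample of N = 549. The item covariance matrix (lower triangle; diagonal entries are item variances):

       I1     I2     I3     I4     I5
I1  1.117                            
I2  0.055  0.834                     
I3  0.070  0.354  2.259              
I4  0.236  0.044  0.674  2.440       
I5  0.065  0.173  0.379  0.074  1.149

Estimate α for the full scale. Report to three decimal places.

α = 0.441

ΣVar(i) = 1.117 + 0.834 + 2.259 + 2.440 + 1.149 = 7.799
Sum of the distinct covariances = 2.124
σ²_total = 7.799 + 2 × 2.124 = 12.047
α = (k/(k−1))·(1 − ΣVar(i)/σ²_total) = (5/4)·(1 − 7.799/12.047) = 0.441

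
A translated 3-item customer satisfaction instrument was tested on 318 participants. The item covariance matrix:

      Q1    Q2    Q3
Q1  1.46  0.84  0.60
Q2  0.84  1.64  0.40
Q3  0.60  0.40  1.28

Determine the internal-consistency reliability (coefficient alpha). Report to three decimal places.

coefficient alpha = 0.685

Σσᵢ² = 1.46 + 1.64 + 1.28 = 4.38
Sum of the distinct covariances = 1.84
total variance = 4.38 + 2 × 1.84 = 8.06
α = (k/(k−1))·(1 − Σσᵢ²/total variance) = (3/2)·(1 − 4.38/8.06) = 0.685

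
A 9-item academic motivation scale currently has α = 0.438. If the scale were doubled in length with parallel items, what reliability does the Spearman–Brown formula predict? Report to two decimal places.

predicted reliability = 0.61

Length factor m = 2
α' = m·α / (1 + (m−1)·α)
   = 2 × 0.438 / (1 + (2 − 1) × 0.438)
   = 0.8760 / 1.4380 = 0.61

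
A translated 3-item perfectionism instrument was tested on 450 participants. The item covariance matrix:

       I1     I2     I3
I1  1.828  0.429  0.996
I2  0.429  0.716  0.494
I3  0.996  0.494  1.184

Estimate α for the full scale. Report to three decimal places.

α = 0.761

ΣVar(i) = 1.828 + 0.716 + 1.184 = 3.728
Σ_{i<j} σ_ij = 1.919
Var(T) = 3.728 + 2 × 1.919 = 7.566
α = (k/(k−1))·(1 − ΣVar(i)/Var(T)) = (3/2)·(1 − 3.728/7.566) = 0.761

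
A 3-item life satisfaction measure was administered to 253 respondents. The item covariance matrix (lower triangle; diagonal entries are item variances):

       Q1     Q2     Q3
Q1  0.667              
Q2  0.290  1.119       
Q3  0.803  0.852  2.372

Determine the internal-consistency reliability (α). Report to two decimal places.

ΣVar(i) = 0.667 + 1.119 + 2.372 = 4.158
Sum of the distinct covariances = 1.945
total variance = 4.158 + 2 × 1.945 = 8.048
α = (k/(k−1))·(1 − ΣVar(i)/total variance) = (3/2)·(1 − 4.158/8.048) = 0.73

α = 0.73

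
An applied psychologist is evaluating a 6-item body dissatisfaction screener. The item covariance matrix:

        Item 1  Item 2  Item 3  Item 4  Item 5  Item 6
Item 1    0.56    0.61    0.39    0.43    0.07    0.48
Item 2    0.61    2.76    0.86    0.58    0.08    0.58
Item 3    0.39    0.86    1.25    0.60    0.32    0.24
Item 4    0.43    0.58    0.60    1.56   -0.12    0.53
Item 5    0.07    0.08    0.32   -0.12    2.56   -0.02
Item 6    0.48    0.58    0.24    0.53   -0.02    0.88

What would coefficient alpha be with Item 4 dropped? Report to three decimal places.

Remaining items: Item 1, Item 2, Item 3, Item 5, Item 6 (k = 5).
sum of item variances = 0.56 + 2.76 + 1.25 + 2.56 + 0.88 = 8.01
σ²_total = 8.01 + 2 × 3.61 = 15.23
α (item deleted) = (5/4)·(1 − 8.01/15.23) = 0.593

coefficient alpha = 0.593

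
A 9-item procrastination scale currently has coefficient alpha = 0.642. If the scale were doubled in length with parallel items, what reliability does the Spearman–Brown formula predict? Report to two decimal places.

Length factor m = 2
α' = m·α / (1 + (m−1)·α)
   = 2 × 0.642 / (1 + (2 − 1) × 0.642)
   = 1.2840 / 1.6420 = 0.78

predicted reliability = 0.78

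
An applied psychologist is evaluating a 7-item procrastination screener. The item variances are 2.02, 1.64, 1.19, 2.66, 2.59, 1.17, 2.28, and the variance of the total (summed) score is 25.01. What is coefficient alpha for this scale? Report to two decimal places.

coefficient alpha = 0.53

ΣVar(i) = 2.02 + 1.64 + 1.19 + 2.66 + 2.59 + 1.17 + 2.28 = 13.55
α = (k/(k−1))·(1 − ΣVar(i)/σ²_total) = (7/6)·(1 − 13.55/25.01) = 0.53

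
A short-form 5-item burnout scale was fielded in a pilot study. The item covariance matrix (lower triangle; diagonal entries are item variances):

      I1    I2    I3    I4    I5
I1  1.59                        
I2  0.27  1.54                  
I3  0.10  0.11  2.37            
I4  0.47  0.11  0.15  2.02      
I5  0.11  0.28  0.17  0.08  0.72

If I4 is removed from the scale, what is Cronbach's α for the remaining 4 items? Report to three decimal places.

Remaining items: I1, I2, I3, I5 (k = 4).
ΣVar(i) = 1.59 + 1.54 + 2.37 + 0.72 = 6.22
σ²_total = 6.22 + 2 × 1.04 = 8.30
α (item deleted) = (4/3)·(1 − 6.22/8.30) = 0.334

Cronbach's α = 0.334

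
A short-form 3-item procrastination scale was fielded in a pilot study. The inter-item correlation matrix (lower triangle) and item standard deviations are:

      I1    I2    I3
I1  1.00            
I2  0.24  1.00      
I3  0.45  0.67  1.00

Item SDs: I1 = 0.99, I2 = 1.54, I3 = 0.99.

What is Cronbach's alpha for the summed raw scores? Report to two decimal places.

Cronbach's alpha = 0.69

Σσ²ᵢ = 0.99² + 1.54² + 0.99² = 4.3318
Covariances σ_ij = r_ij · s_i · s_j:
  σ(I1,I2) = 0.24 × 0.99 × 1.54 = 0.3659
  σ(I1,I3) = 0.45 × 0.99 × 0.99 = 0.4410
  σ(I2,I3) = 0.67 × 1.54 × 0.99 = 1.0215
σ²_T = Σσ²ᵢ + 2·Σσ_ij = 4.3318 + 2 × 1.8284 = 7.9886
α = (3/2)·(1 − 4.3318/7.9886) = 0.69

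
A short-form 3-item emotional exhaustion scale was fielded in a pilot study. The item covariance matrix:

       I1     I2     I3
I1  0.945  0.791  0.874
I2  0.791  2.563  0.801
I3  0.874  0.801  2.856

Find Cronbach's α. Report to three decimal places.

Cronbach's α = 0.655

Σσ²ᵢ = 0.945 + 2.563 + 2.856 = 6.364
Σ_{i<j} σ_ij = 2.466
Var(T) = 6.364 + 2 × 2.466 = 11.296
α = (k/(k−1))·(1 − Σσ²ᵢ/Var(T)) = (3/2)·(1 − 6.364/11.296) = 0.655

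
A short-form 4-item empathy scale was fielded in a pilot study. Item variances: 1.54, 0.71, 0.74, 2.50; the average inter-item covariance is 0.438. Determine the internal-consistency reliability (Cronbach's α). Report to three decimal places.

Cronbach's α = 0.652

sum of item variances = 1.54 + 0.71 + 0.74 + 2.50 = 5.49
Sum of the 6 distinct covariances = 6 × 0.438 = 2.628
total variance = sum of item variances + 2·Σcov = 5.49 + 2 × 2.628 = 10.746
α = (4/3)·(1 − 5.49/10.746) = 0.652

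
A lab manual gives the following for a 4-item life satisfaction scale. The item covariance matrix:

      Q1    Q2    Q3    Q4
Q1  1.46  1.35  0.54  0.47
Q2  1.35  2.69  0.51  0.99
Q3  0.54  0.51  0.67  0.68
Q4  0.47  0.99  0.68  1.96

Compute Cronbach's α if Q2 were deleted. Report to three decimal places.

Remaining items: Q1, Q3, Q4 (k = 3).
sum of item variances = 1.46 + 0.67 + 1.96 = 4.09
total variance = 4.09 + 2 × 1.69 = 7.47
α (item deleted) = (3/2)·(1 − 4.09/7.47) = 0.679

Cronbach's α = 0.679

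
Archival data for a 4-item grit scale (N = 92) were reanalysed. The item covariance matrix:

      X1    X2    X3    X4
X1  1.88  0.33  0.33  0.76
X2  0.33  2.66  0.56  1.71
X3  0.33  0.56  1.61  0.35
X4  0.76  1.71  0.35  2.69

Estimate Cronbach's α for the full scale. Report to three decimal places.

Cronbach's α = 0.637

Σσ²ᵢ = 1.88 + 2.66 + 1.61 + 2.69 = 8.84
Sum of the distinct covariances = 4.04
σ²_T = 8.84 + 2 × 4.04 = 16.92
α = (k/(k−1))·(1 − Σσ²ᵢ/σ²_T) = (4/3)·(1 − 8.84/16.92) = 0.637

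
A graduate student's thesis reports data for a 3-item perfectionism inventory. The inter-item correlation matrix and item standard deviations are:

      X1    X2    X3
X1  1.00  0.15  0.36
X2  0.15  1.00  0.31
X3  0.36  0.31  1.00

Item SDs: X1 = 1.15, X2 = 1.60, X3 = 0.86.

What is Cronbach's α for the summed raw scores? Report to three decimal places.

Σσ²ᵢ = 1.15² + 1.60² + 0.86² = 4.6221
Covariances σ_ij = r_ij · s_i · s_j:
  σ(X1,X2) = 0.15 × 1.15 × 1.60 = 0.2760
  σ(X1,X3) = 0.36 × 1.15 × 0.86 = 0.3560
  σ(X2,X3) = 0.31 × 1.60 × 0.86 = 0.4266
σ²_T = Σσ²ᵢ + 2·Σσ_ij = 4.6221 + 2 × 1.0586 = 6.7393
α = (3/2)·(1 − 4.6221/6.7393) = 0.471

α = 0.471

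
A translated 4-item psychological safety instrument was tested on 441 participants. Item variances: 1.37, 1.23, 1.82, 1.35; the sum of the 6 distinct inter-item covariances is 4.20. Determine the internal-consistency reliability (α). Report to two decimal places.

α = 0.79

Σσ²ᵢ = 1.37 + 1.23 + 1.82 + 1.35 = 5.77
Sum of distinct covariances = 4.20
σ²_total = Σσ²ᵢ + 2·Σcov = 5.77 + 2 × 4.20 = 14.17
α = (4/3)·(1 − 5.77/14.17) = 0.79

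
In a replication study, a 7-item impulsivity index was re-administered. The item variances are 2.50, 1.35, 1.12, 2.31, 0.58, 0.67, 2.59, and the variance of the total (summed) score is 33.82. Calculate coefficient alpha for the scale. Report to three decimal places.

α = 0.783

Σσ²ᵢ = 2.50 + 1.35 + 1.12 + 2.31 + 0.58 + 0.67 + 2.59 = 11.12
α = (k/(k−1))·(1 − Σσ²ᵢ/σ²_total) = (7/6)·(1 − 11.12/33.82) = 0.783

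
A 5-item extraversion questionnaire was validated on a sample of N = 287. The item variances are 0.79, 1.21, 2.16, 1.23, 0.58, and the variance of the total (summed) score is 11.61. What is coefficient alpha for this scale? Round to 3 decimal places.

coefficient alpha = 0.607

Σσᵢ² = 0.79 + 1.21 + 2.16 + 1.23 + 0.58 = 5.97
α = (k/(k−1))·(1 − Σσᵢ²/σ²_total) = (5/4)·(1 − 5.97/11.61) = 0.607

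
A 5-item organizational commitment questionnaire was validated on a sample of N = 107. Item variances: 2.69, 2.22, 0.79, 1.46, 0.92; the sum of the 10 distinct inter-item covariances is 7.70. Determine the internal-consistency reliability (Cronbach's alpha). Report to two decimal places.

Cronbach's alpha = 0.82

Σσᵢ² = 2.69 + 2.22 + 0.79 + 1.46 + 0.92 = 8.08
Sum of distinct covariances = 7.70
total variance = Σσᵢ² + 2·Σcov = 8.08 + 2 × 7.70 = 23.48
α = (5/4)·(1 − 8.08/23.48) = 0.82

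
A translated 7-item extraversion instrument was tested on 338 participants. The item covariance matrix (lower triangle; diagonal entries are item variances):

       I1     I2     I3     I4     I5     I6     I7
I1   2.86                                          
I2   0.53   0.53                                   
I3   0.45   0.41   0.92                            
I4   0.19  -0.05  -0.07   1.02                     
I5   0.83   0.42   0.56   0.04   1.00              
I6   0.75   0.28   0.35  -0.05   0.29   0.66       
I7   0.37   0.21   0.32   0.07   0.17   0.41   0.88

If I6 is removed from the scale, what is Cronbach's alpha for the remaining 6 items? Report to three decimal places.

Remaining items: I1, I2, I3, I4, I5, I7 (k = 6).
Σσᵢ² = 2.86 + 0.53 + 0.92 + 1.02 + 1.00 + 0.88 = 7.21
total variance = 7.21 + 2 × 4.45 = 16.11
α (item deleted) = (6/5)·(1 − 7.21/16.11) = 0.663

α = 0.663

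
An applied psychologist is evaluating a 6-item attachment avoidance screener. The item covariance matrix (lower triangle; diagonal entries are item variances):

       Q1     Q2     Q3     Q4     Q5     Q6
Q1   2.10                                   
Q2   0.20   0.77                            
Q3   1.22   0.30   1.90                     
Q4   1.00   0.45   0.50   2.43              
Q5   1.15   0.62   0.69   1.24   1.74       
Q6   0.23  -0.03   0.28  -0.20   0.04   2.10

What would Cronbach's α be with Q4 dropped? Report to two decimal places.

Remaining items: Q1, Q2, Q3, Q5, Q6 (k = 5).
sum of item variances = 2.10 + 0.77 + 1.90 + 1.74 + 2.10 = 8.61
Var(T) = 8.61 + 2 × 4.70 = 18.01
α (item deleted) = (5/4)·(1 − 8.61/18.01) = 0.65

α = 0.65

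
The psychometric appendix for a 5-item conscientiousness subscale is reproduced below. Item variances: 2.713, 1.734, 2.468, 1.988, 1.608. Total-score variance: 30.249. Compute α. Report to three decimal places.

α = 0.816

ΣVar(i) = 2.713 + 1.734 + 2.468 + 1.988 + 1.608 = 10.511
α = (k/(k−1))·(1 − ΣVar(i)/σ²_total) = (5/4)·(1 − 10.511/30.249) = 0.816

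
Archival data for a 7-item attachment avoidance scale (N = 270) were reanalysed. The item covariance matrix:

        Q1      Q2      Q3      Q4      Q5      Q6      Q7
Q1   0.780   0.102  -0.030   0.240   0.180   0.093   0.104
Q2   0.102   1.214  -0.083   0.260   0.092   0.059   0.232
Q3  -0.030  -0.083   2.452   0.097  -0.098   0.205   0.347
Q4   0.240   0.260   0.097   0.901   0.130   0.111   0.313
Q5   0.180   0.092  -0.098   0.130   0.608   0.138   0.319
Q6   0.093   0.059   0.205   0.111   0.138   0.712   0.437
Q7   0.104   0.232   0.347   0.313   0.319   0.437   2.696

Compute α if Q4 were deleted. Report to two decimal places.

α = 0.40

Remaining items: Q1, Q2, Q3, Q5, Q6, Q7 (k = 6).
ΣVar(i) = 0.780 + 1.214 + 2.452 + 0.608 + 0.712 + 2.696 = 8.462
σ²_total = 8.462 + 2 × 2.097 = 12.656
α (item deleted) = (6/5)·(1 − 8.462/12.656) = 0.40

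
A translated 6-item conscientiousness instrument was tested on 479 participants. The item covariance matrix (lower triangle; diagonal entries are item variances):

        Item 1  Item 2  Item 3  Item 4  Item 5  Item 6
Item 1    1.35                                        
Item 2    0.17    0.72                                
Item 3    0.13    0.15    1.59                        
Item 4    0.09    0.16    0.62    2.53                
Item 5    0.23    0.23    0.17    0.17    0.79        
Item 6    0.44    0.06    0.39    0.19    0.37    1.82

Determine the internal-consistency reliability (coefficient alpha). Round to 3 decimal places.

ΣVar(i) = 1.35 + 0.72 + 1.59 + 2.53 + 0.79 + 1.82 = 8.80
Σ_{i<j} σ_ij = 3.57
total variance = 8.80 + 2 × 3.57 = 15.94
α = (k/(k−1))·(1 − ΣVar(i)/total variance) = (6/5)·(1 − 8.80/15.94) = 0.538

coefficient alpha = 0.538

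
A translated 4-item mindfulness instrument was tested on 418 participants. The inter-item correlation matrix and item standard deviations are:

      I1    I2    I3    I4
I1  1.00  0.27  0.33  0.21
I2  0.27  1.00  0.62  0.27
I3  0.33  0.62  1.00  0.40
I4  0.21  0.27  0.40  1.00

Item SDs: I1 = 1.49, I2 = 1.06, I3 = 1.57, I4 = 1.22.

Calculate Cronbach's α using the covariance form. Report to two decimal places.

Σσ²ᵢ = 1.49² + 1.06² + 1.57² + 1.22² = 7.2970
Covariances σ_ij = r_ij · s_i · s_j:
  σ(I1,I2) = 0.27 × 1.49 × 1.06 = 0.4264
  σ(I1,I3) = 0.33 × 1.49 × 1.57 = 0.7720
  σ(I1,I4) = 0.21 × 1.49 × 1.22 = 0.3817
  σ(I2,I3) = 0.62 × 1.06 × 1.57 = 1.0318
  σ(I2,I4) = 0.27 × 1.06 × 1.22 = 0.3492
  σ(I3,I4) = 0.40 × 1.57 × 1.22 = 0.7662
σ²_T = Σσ²ᵢ + 2·Σσ_ij = 7.2970 + 2 × 3.7273 = 14.7516
α = (4/3)·(1 − 7.2970/14.7516) = 0.67

Cronbach's α = 0.67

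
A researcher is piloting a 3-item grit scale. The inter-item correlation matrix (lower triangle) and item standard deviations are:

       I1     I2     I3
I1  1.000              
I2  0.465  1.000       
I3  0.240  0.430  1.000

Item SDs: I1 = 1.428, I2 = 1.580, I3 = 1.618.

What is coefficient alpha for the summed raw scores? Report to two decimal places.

coefficient alpha = 0.65

Σσ²ᵢ = 1.428² + 1.580² + 1.618² = 7.1535
Covariances σ_ij = r_ij · s_i · s_j:
  σ(I1,I2) = 0.465 × 1.428 × 1.580 = 1.0492
  σ(I1,I3) = 0.240 × 1.428 × 1.618 = 0.5545
  σ(I2,I3) = 0.430 × 1.580 × 1.618 = 1.0993
σ²_T = Σσ²ᵢ + 2·Σσ_ij = 7.1535 + 2 × 2.7030 = 12.5595
α = (3/2)·(1 − 7.1535/12.5595) = 0.65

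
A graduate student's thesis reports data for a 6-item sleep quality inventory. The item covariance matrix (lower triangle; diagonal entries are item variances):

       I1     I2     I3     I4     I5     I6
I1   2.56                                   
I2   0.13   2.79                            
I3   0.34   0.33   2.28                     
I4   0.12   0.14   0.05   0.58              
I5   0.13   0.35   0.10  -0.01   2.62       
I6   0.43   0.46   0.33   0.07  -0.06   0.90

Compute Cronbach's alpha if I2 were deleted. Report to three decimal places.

α = 0.314

Remaining items: I1, I3, I4, I5, I6 (k = 5).
Σσᵢ² = 2.56 + 2.28 + 0.58 + 2.62 + 0.90 = 8.94
σ²_total = 8.94 + 2 × 1.50 = 11.94
α (item deleted) = (5/4)·(1 − 8.94/11.94) = 0.314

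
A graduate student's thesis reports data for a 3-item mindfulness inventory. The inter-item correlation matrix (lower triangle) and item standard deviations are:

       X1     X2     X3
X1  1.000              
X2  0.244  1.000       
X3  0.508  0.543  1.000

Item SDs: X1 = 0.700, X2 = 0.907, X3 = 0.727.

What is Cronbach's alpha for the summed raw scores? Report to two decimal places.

α = 0.68

Σσ²ᵢ = 0.700² + 0.907² + 0.727² = 1.8412
Covariances σ_ij = r_ij · s_i · s_j:
  σ(X1,X2) = 0.244 × 0.700 × 0.907 = 0.1549
  σ(X1,X3) = 0.508 × 0.700 × 0.727 = 0.2585
  σ(X2,X3) = 0.543 × 0.907 × 0.727 = 0.3580
σ²_T = Σσ²ᵢ + 2·Σσ_ij = 1.8412 + 2 × 0.7714 = 3.3840
α = (3/2)·(1 − 1.8412/3.3840) = 0.68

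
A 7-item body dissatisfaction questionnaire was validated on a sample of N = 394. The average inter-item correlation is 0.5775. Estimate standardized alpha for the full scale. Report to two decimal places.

α = 0.91

Standardized α = k·r̄ / (1 + (k−1)·r̄) = 7 × 0.5775 / (1 + 6 × 0.5775)
  = 4.0425 / 4.4650 = 0.91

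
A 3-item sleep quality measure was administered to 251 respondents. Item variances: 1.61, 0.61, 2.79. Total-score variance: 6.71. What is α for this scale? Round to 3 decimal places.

sum of item variances = 1.61 + 0.61 + 2.79 = 5.01
α = (k/(k−1))·(1 − sum of item variances/σ²_T) = (3/2)·(1 − 5.01/6.71) = 0.380

α = 0.380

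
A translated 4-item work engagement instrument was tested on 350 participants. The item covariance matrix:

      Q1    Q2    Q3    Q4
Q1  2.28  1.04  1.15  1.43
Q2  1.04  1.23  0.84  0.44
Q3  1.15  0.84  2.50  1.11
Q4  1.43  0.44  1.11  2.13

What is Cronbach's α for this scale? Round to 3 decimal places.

sum of item variances = 2.28 + 1.23 + 2.50 + 2.13 = 8.14
Sum of the distinct covariances = 6.01
σ²_total = 8.14 + 2 × 6.01 = 20.16
α = (k/(k−1))·(1 − sum of item variances/σ²_total) = (4/3)·(1 − 8.14/20.16) = 0.795

α = 0.795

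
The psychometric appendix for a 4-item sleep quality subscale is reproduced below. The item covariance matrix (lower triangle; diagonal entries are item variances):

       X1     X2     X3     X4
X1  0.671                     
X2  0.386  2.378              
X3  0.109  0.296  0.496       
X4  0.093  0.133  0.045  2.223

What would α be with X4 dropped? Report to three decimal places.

α = 0.463

Remaining items: X1, X2, X3 (k = 3).
ΣVar(i) = 0.671 + 2.378 + 0.496 = 3.545
σ²_total = 3.545 + 2 × 0.791 = 5.127
α (item deleted) = (3/2)·(1 − 3.545/5.127) = 0.463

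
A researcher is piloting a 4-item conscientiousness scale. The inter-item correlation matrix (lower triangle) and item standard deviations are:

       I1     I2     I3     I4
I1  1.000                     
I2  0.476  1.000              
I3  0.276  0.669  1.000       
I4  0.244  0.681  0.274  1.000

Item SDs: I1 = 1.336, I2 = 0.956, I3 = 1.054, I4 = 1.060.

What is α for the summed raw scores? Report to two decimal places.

α = 0.73

Σσ²ᵢ = 1.336² + 0.956² + 1.054² + 1.060² = 4.9333
Covariances σ_ij = r_ij · s_i · s_j:
  σ(I1,I2) = 0.476 × 1.336 × 0.956 = 0.6080
  σ(I1,I3) = 0.276 × 1.336 × 1.054 = 0.3886
  σ(I1,I4) = 0.244 × 1.336 × 1.060 = 0.3455
  σ(I2,I3) = 0.669 × 0.956 × 1.054 = 0.6741
  σ(I2,I4) = 0.681 × 0.956 × 1.060 = 0.6901
  σ(I3,I4) = 0.274 × 1.054 × 1.060 = 0.3061
σ²_T = Σσ²ᵢ + 2·Σσ_ij = 4.9333 + 2 × 3.0124 = 10.9581
α = (4/3)·(1 − 4.9333/10.9581) = 0.73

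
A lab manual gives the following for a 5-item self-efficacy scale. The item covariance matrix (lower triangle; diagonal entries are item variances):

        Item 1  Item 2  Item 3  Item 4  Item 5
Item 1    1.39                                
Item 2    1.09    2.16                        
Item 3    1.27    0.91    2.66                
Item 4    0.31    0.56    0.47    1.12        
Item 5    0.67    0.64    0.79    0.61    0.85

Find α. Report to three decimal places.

ΣVar(i) = 1.39 + 2.16 + 2.66 + 1.12 + 0.85 = 8.18
Sum of the distinct covariances = 7.32
Var(T) = 8.18 + 2 × 7.32 = 22.82
α = (k/(k−1))·(1 − ΣVar(i)/Var(T)) = (5/4)·(1 − 8.18/22.82) = 0.802

α = 0.802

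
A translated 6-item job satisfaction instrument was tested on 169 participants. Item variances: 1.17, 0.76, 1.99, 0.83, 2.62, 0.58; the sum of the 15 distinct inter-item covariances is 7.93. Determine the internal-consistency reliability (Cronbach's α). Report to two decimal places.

Cronbach's α = 0.80

Σσᵢ² = 1.17 + 0.76 + 1.99 + 0.83 + 2.62 + 0.58 = 7.95
Sum of distinct covariances = 7.93
σ²_total = Σσᵢ² + 2·Σcov = 7.95 + 2 × 7.93 = 23.81
α = (6/5)·(1 − 7.95/23.81) = 0.80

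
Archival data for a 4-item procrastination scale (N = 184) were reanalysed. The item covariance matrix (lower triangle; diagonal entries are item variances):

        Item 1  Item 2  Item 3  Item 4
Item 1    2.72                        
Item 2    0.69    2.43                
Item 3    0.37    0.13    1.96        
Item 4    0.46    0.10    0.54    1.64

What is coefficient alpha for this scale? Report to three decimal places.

coefficient alpha = 0.458

sum of item variances = 2.72 + 2.43 + 1.96 + 1.64 = 8.75
Σ_{i<j} σ_ij = 2.29
total variance = 8.75 + 2 × 2.29 = 13.33
α = (k/(k−1))·(1 − sum of item variances/total variance) = (4/3)·(1 − 8.75/13.33) = 0.458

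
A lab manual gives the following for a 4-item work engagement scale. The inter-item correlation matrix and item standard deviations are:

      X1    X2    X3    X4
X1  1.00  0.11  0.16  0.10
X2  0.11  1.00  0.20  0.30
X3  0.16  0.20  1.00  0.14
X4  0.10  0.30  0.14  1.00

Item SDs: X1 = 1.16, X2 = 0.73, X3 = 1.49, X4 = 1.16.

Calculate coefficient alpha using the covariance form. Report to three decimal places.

α = 0.412

Σσ²ᵢ = 1.16² + 0.73² + 1.49² + 1.16² = 5.4442
Covariances σ_ij = r_ij · s_i · s_j:
  σ(X1,X2) = 0.11 × 1.16 × 0.73 = 0.0931
  σ(X1,X3) = 0.16 × 1.16 × 1.49 = 0.2765
  σ(X1,X4) = 0.10 × 1.16 × 1.16 = 0.1346
  σ(X2,X3) = 0.20 × 0.73 × 1.49 = 0.2175
  σ(X2,X4) = 0.30 × 0.73 × 1.16 = 0.2540
  σ(X3,X4) = 0.14 × 1.49 × 1.16 = 0.2420
σ²_T = Σσ²ᵢ + 2·Σσ_ij = 5.4442 + 2 × 1.2177 = 7.8796
α = (4/3)·(1 − 5.4442/7.8796) = 0.412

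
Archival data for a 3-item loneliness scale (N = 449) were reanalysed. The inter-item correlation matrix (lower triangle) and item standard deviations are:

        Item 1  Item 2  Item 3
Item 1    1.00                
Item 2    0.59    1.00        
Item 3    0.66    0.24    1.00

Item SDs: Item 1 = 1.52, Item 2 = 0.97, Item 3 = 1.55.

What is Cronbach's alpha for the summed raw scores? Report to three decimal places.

α = 0.744

Σσ²ᵢ = 1.52² + 0.97² + 1.55² = 5.6538
Covariances σ_ij = r_ij · s_i · s_j:
  σ(Item 1,Item 2) = 0.59 × 1.52 × 0.97 = 0.8699
  σ(Item 1,Item 3) = 0.66 × 1.52 × 1.55 = 1.5550
  σ(Item 2,Item 3) = 0.24 × 0.97 × 1.55 = 0.3608
σ²_T = Σσ²ᵢ + 2·Σσ_ij = 5.6538 + 2 × 2.7857 = 11.2252
α = (3/2)·(1 − 5.6538/11.2252) = 0.744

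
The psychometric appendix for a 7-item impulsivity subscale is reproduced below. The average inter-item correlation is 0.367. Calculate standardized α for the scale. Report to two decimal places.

Standardized α = k·r̄ / (1 + (k−1)·r̄) = 7 × 0.367 / (1 + 6 × 0.367)
  = 2.5690 / 3.2020 = 0.80

standardized α = 0.80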